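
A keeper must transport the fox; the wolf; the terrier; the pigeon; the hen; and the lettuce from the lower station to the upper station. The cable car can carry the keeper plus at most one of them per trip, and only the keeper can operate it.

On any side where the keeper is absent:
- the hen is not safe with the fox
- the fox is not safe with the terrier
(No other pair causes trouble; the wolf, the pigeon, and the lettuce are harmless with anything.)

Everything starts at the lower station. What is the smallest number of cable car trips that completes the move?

13

Counting alone: the keeper can take at most 1 across per trip to the upper station, so moving all 6 needs at least 6 loaded trips out, with a return between consecutive ones — at least 11 crossings.
The safety rule pushes this higher. Following every safe sequence of crossings, the most of the 6 that can be at the upper station as the cable car arrives there on crossing 11 is 5 — never all 6.
So no plan with fewer than 13 crossings exists, and this one achieves 13:
1. Keeper goes to the upper station with the fox.  [the lower station: the hen, the lettuce, the pigeon, the terrier, the wolf | the upper station: the fox]
2. Keeper goes back to the lower station alone.  [the lower station: the hen, the lettuce, the pigeon, the terrier, the wolf | the upper station: the fox]
3. Keeper goes to the upper station with the wolf.  [the lower station: the hen, the lettuce, the pigeon, the terrier | the upper station: the fox, the wolf]
4. Keeper goes back to the lower station alone.  [the lower station: the hen, the lettuce, the pigeon, the terrier | the upper station: the fox, the wolf]
5. Keeper goes to the upper station with the terrier.  [the lower station: the hen, the lettuce, the pigeon | the upper station: the fox, the terrier, the wolf]
6. Keeper goes back to the lower station with the fox.  [the lower station: the fox, the hen, the lettuce, the pigeon | the upper station: the terrier, the wolf]
7. Keeper goes to the upper station with the hen.  [the lower station: the fox, the lettuce, the pigeon | the upper station: the hen, the terrier, the wolf]
8. Keeper goes back to the lower station alone.  [the lower station: the fox, the lettuce, the pigeon | the upper station: the hen, the terrier, the wolf]
9. Keeper goes to the upper station with the pigeon.  [the lower station: the fox, the lettuce | the upper station: the hen, the pigeon, the terrier, the wolf]
10. Keeper goes back to the lower station alone.  [the lower station: the fox, the lettuce | the upper station: the hen, the pigeon, the terrier, the wolf]
11. Keeper goes to the upper station with the lettuce.  [the lower station: the fox | the upper station: the hen, the lettuce, the pigeon, the terrier, the wolf]
12. Keeper goes back to the lower station alone.  [the lower station: the fox | the upper station: the hen, the lettuce, the pigeon, the terrier, the wolf]
13. Keeper goes to the upper station with the fox.  [the lower station: — | the upper station: the fox, the hen, the lettuce, the pigeon, the terrier, the wolf]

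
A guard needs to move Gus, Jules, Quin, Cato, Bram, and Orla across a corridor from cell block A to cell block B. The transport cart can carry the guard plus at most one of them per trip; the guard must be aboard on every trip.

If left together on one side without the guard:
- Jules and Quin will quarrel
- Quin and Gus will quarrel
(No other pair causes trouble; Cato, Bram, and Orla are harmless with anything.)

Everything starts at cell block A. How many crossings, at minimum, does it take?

Counting alone: the guard can take at most 1 across per trip to cell block B, so moving all 6 needs at least 6 loaded trips out, with a return between consecutive ones — at least 11 crossings.
The safety rule pushes this higher. Following every safe sequence of crossings, the most of the 6 that can be at cell block B as the transport cart arrives there on crossing 11 is 5 — never all 6.
So no plan with fewer than 13 crossings exists, and this one achieves 13:
1. Guard goes to cell block B with Quin.
2. Guard goes back to cell block A alone.
3. Guard goes to cell block B with Gus.
4. Guard goes back to cell block A with Quin.
5. Guard goes to cell block B with Jules.
6. Guard goes back to cell block A alone.
7. Guard goes to cell block B with Cato.
8. Guard goes back to cell block A alone.
9. Guard goes to cell block B with Bram.
10. Guard goes back to cell block A alone.
11. Guard goes to cell block B with Orla.
12. Guard goes back to cell block A alone.
13. Guard goes to cell block B with Quin.

13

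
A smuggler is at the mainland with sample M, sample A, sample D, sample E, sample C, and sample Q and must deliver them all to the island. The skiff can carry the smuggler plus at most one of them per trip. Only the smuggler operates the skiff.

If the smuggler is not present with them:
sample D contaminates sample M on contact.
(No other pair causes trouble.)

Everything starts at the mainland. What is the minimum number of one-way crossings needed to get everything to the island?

Counting alone: the smuggler can take at most 1 across per trip to the island, so moving all 6 needs at least 6 loaded trips out, with a return between consecutive ones — at least 11 crossings.
The plan below uses exactly 11 crossings, so it is optimal:
1. Smuggler goes to the island with sample M.
2. Smuggler goes back to the mainland alone.
3. Smuggler goes to the island with sample A.
4. Smuggler goes back to the mainland alone.
5. Smuggler goes to the island with sample E.
6. Smuggler goes back to the mainland alone.
7. Smuggler goes to the island with sample C.
8. Smuggler goes back to the mainland alone.
9. Smuggler goes to the island with sample Q.
10. Smuggler goes back to the mainland alone.
11. Smuggler goes to the island with sample D.

11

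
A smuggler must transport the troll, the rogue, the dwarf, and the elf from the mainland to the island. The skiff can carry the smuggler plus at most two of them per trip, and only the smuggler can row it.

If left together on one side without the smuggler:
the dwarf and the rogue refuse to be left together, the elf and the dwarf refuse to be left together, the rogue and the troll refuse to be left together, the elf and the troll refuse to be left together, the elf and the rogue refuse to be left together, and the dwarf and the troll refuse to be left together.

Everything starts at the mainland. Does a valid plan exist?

No

Whatever the first load, the items left behind include a forbidden pair without the smuggler. No opening move is safe, so no plan exists.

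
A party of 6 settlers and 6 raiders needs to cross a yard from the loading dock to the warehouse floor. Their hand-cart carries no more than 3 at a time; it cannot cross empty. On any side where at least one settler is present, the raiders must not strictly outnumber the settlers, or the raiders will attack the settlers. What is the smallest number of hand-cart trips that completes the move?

impossible

Following every safe sequence of crossings from the start, the most of the 12 that can be at the warehouse floor as the hand-cart arrives there on crossings 1, 3, 5 is 3, 5, 6 respectively; the best ever achieved is 6 of 12.
From crossing 7 on, no configuration arises that was not already reachable earlier: only 17 distinct safe configurations (who is on which side, and where the hand-cart is) can ever be reached, none of them has everyone across, and every continuation just revisits them. They are: 0 settlers + 0 raiders across (hand-cart back at the start); 0 settlers + 1 raider across (hand-cart there); 0 settlers + 1 raider across (hand-cart back at the start); 0 settlers + 2 raiders across (hand-cart there); 0 settlers + 2 raiders across (hand-cart back at the start); 0 settlers + 3 raiders across (hand-cart there); 0 settlers + 3 raiders across (hand-cart back at the start); 0 settlers + 4 raiders across (hand-cart there); 0 settlers + 4 raiders across (hand-cart back at the start); 0 settlers + 5 raiders across (hand-cart there); 0 settlers + 5 raiders across (hand-cart back at the start); 0 settlers + 6 raiders across (hand-cart there); 1 settler + 1 raider across (hand-cart there); 1 settler + 1 raider across (hand-cart back at the start); 2 settlers + 2 raiders across (hand-cart there); 2 settlers + 2 raiders across (hand-cart back at the start); 3 settlers + 3 raiders across (hand-cart there). So no valid plan exists.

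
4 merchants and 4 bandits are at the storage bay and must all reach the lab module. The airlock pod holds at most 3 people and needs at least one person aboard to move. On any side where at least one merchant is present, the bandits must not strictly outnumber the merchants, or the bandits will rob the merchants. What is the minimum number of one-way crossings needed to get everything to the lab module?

9

Counting alone: each trip to the lab module takes at most 3 across and each return brings at least 1 back, so after t trips out (and t−1 returns) at most 3t − (t−1) of the 8 are across; that first reaches 8 at t = 4, so at least 7 crossings are needed.
The safety rule pushes this higher. Following every safe sequence of crossings, the most of the 8 that can be at the lab module as the airlock pod arrives there on crossing 7 is 7 — never all 8.
So no plan with fewer than 9 crossings exists, and this one achieves 9:
1. 2 bandits → the lab module.  (the storage bay: 4M 2B; the lab module: 0M 2B)
2. 1 bandit ← the storage bay.  (the storage bay: 4M 3B; the lab module: 0M 1B)
3. 3 bandits → the lab module.  (the storage bay: 4M 0B; the lab module: 0M 4B)
4. 1 bandit ← the storage bay.  (the storage bay: 4M 1B; the lab module: 0M 3B)
5. 3 merchants → the lab module.  (the storage bay: 1M 1B; the lab module: 3M 3B)
6. 1 merchant and 1 bandit ← the storage bay.  (the storage bay: 2M 2B; the lab module: 2M 2B)
7. 2 merchants → the lab module.  (the storage bay: 0M 2B; the lab module: 4M 2B)
8. 1 bandit ← the storage bay.  (the storage bay: 0M 3B; the lab module: 4M 1B)
9. 3 bandits → the lab module.  (the storage bay: 0M 0B; the lab module: 4M 4B)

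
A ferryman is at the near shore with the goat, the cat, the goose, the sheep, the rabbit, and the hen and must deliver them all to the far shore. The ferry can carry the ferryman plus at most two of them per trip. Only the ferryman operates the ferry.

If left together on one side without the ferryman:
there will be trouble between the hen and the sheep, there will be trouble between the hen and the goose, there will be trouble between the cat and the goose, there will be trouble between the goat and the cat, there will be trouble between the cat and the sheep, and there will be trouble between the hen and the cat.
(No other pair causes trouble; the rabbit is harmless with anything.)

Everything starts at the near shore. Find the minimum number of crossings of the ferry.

Counting alone: the ferryman can take at most 2 across per trip to the far shore, so moving all 6 needs at least 3 loaded trips out, with a return between consecutive ones — at least 5 crossings.
The safety rule pushes this higher. Following every safe sequence of crossings, the most of the 6 that can be at the far shore as the ferry arrives there on crossings 5, 7 is 4, 5 respectively — never all 6.
So no plan with fewer than 9 crossings exists, and this one achieves 9:
1. Ferryman goes to the far shore with the cat and the hen.  [the near shore: the goat, the goose, the rabbit, the sheep | the far shore: the cat, the hen]
2. Ferryman goes back to the near shore with the cat.  [the near shore: the cat, the goat, the goose, the rabbit, the sheep | the far shore: the hen]
3. Ferryman goes to the far shore with the cat and the goat.  [the near shore: the goose, the rabbit, the sheep | the far shore: the cat, the goat, the hen]
4. Ferryman goes back to the near shore with the cat.  [the near shore: the cat, the goose, the rabbit, the sheep | the far shore: the goat, the hen]
5. Ferryman goes to the far shore with the cat and the rabbit.  [the near shore: the goose, the sheep | the far shore: the cat, the goat, the hen, the rabbit]
6. Ferryman goes back to the near shore with the cat.  [the near shore: the cat, the goose, the sheep | the far shore: the goat, the hen, the rabbit]
7. Ferryman goes to the far shore with the goose and the sheep.  [the near shore: the cat | the far shore: the goat, the goose, the hen, the rabbit, the sheep]
8. Ferryman goes back to the near shore with the hen.  [the near shore: the cat, the hen | the far shore: the goat, the goose, the rabbit, the sheep]
9. Ferryman goes to the far shore with the cat and the hen.  [the near shore: — | the far shore: the cat, the goat, the goose, the hen, the rabbit, the sheep]

9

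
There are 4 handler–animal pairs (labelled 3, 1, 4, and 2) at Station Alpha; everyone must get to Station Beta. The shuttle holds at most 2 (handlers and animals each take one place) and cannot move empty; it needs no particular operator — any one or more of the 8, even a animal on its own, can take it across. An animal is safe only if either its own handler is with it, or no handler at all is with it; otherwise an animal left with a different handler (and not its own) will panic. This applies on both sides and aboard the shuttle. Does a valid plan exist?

Following every safe sequence of crossings from the start, the most of the 8 that can be at Station Beta as the shuttle arrives there on crossings 1, 3, 5 is 2, 3, 4 respectively; the best ever achieved is 4 of 8.
From crossing 7 on, no configuration arises that was not already reachable earlier: only 44 distinct safe configurations (who is on which side, and where the shuttle is) can ever be reached, none of them has everyone across, and every continuation just revisits them. So no valid plan exists.

No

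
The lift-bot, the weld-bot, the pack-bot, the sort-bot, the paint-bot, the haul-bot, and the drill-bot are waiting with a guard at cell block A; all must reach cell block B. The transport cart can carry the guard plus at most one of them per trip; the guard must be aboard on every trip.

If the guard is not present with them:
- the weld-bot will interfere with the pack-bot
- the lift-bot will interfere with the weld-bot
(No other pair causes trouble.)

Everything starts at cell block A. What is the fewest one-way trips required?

15

Counting alone: the guard can take at most 1 across per trip to cell block B, so moving all 7 needs at least 7 loaded trips out, with a return between consecutive ones — at least 13 crossings.
The safety rule pushes this higher. Following every safe sequence of crossings, the most of the 7 that can be at cell block B as the transport cart arrives there on crossing 13 is 6 — never all 7.
So no plan with fewer than 15 crossings exists, and this one achieves 15:
1. Guard goes to cell block B with the weld-bot.  [cell block A: the drill-bot, the haul-bot, the lift-bot, the pack-bot, the paint-bot, the sort-bot | cell block B: the weld-bot]
2. Guard goes back to cell block A alone.  [cell block A: the drill-bot, the haul-bot, the lift-bot, the pack-bot, the paint-bot, the sort-bot | cell block B: the weld-bot]
3. Guard goes to cell block B with the lift-bot.  [cell block A: the drill-bot, the haul-bot, the pack-bot, the paint-bot, the sort-bot | cell block B: the lift-bot, the weld-bot]
4. Guard goes back to cell block A with the weld-bot.  [cell block A: the drill-bot, the haul-bot, the pack-bot, the paint-bot, the sort-bot, the weld-bot | cell block B: the lift-bot]
5. Guard goes to cell block B with the pack-bot.  [cell block A: the drill-bot, the haul-bot, the paint-bot, the sort-bot, the weld-bot | cell block B: the lift-bot, the pack-bot]
6. Guard goes back to cell block A alone.  [cell block A: the drill-bot, the haul-bot, the paint-bot, the sort-bot, the weld-bot | cell block B: the lift-bot, the pack-bot]
7. Guard goes to cell block B with the sort-bot.  [cell block A: the drill-bot, the haul-bot, the paint-bot, the weld-bot | cell block B: the lift-bot, the pack-bot, the sort-bot]
8. Guard goes back to cell block A alone.  [cell block A: the drill-bot, the haul-bot, the paint-bot, the weld-bot | cell block B: the lift-bot, the pack-bot, the sort-bot]
9. Guard goes to cell block B with the paint-bot.  [cell block A: the drill-bot, the haul-bot, the weld-bot | cell block B: the lift-bot, the pack-bot, the paint-bot, the sort-bot]
10. Guard goes back to cell block A alone.  [cell block A: the drill-bot, the haul-bot, the weld-bot | cell block B: the lift-bot, the pack-bot, the paint-bot, the sort-bot]
11. Guard goes to cell block B with the haul-bot.  [cell block A: the drill-bot, the weld-bot | cell block B: the haul-bot, the lift-bot, the pack-bot, the paint-bot, the sort-bot]
12. Guard goes back to cell block A alone.  [cell block A: the drill-bot, the weld-bot | cell block B: the haul-bot, the lift-bot, the pack-bot, the paint-bot, the sort-bot]
13. Guard goes to cell block B with the drill-bot.  [cell block A: the weld-bot | cell block B: the drill-bot, the haul-bot, the lift-bot, the pack-bot, the paint-bot, the sort-bot]
14. Guard goes back to cell block A alone.  [cell block A: the weld-bot | cell block B: the drill-bot, the haul-bot, the lift-bot, the pack-bot, the paint-bot, the sort-bot]
15. Guard goes to cell block B with the weld-bot.  [cell block A: — | cell block B: the drill-bot, the haul-bot, the lift-bot, the pack-bot, the paint-bot, the sort-bot, the weld-bot]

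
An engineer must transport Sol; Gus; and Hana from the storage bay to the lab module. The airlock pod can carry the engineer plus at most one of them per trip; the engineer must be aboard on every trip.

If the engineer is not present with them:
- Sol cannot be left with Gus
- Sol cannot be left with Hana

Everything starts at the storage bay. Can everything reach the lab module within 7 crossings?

Yes

Yes — this plan uses 7 crossings (≤ 7):
1. Engineer goes to the lab module with Sol.  [the storage bay: Gus, Hana | the lab module: Sol]
2. Engineer goes back to the storage bay alone.  [the storage bay: Gus, Hana | the lab module: Sol]
3. Engineer goes to the lab module with Gus.  [the storage bay: Hana | the lab module: Gus, Sol]
4. Engineer goes back to the storage bay with Sol.  [the storage bay: Hana, Sol | the lab module: Gus]
5. Engineer goes to the lab module with Hana.  [the storage bay: Sol | the lab module: Gus, Hana]
6. Engineer goes back to the storage bay alone.  [the storage bay: Sol | the lab module: Gus, Hana]
7. Engineer goes to the lab module with Sol.  [the storage bay: — | the lab module: Gus, Hana, Sol]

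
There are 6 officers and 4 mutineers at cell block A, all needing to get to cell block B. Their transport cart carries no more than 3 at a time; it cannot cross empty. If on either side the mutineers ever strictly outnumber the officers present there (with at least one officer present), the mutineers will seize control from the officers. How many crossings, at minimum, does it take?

9

Counting alone: each trip to cell block B takes at most 3 across and each return brings at least 1 back, so after t trips out (and t−1 returns) at most 3t − (t−1) of the 10 are across; that first reaches 10 at t = 5, so at least 9 crossings are needed.
The plan below uses exactly 9 crossings, so it is optimal:
1. 2 mutineers → cell block B.  (cell block A: 6O 2M; cell block B: 0O 2M)
2. 1 mutineer ← cell block A.  (cell block A: 6O 3M; cell block B: 0O 1M)
3. 3 mutineers → cell block B.  (cell block A: 6O 0M; cell block B: 0O 4M)
4. 1 mutineer ← cell block A.  (cell block A: 6O 1M; cell block B: 0O 3M)
5. 3 officers → cell block B.  (cell block A: 3O 1M; cell block B: 3O 3M)
6. 1 mutineer ← cell block A.  (cell block A: 3O 2M; cell block B: 3O 2M)
7. 1 officer and 2 mutineers → cell block B.  (cell block A: 2O 0M; cell block B: 4O 4M)
8. 1 mutineer ← cell block A.  (cell block A: 2O 1M; cell block B: 4O 3M)
9. 2 officers and 1 mutineer → cell block B.  (cell block A: 0O 0M; cell block B: 6O 4M)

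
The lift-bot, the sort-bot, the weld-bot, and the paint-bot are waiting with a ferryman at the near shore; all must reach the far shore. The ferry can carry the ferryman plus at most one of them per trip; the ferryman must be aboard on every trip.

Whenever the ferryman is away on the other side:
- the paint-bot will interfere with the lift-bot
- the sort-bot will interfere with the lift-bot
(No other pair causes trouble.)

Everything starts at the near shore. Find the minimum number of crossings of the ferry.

Counting alone: the ferryman can take at most 1 across per trip to the far shore, so moving all 4 needs at least 4 loaded trips out, with a return between consecutive ones — at least 7 crossings.
The safety rule pushes this higher. Following every safe sequence of crossings, the most of the 4 that can be at the far shore as the ferry arrives there on crossing 7 is 3 — never all 4.
So no plan with fewer than 9 crossings exists, and this one achieves 9:
1. Ferryman goes to the far shore with the lift-bot.  [the near shore: the paint-bot, the sort-bot, the weld-bot | the far shore: the lift-bot]
2. Ferryman goes back to the near shore alone.  [the near shore: the paint-bot, the sort-bot, the weld-bot | the far shore: the lift-bot]
3. Ferryman goes to the far shore with the sort-bot.  [the near shore: the paint-bot, the weld-bot | the far shore: the lift-bot, the sort-bot]
4. Ferryman goes back to the near shore with the lift-bot.  [the near shore: the lift-bot, the paint-bot, the weld-bot | the far shore: the sort-bot]
5. Ferryman goes to the far shore with the paint-bot.  [the near shore: the lift-bot, the weld-bot | the far shore: the paint-bot, the sort-bot]
6. Ferryman goes back to the near shore alone.  [the near shore: the lift-bot, the weld-bot | the far shore: the paint-bot, the sort-bot]
7. Ferryman goes to the far shore with the weld-bot.  [the near shore: the lift-bot | the far shore: the paint-bot, the sort-bot, the weld-bot]
8. Ferryman goes back to the near shore alone.  [the near shore: the lift-bot | the far shore: the paint-bot, the sort-bot, the weld-bot]
9. Ferryman goes to the far shore with the lift-bot.  [the near shore: — | the far shore: the lift-bot, the paint-bot, the sort-bot, the weld-bot]

9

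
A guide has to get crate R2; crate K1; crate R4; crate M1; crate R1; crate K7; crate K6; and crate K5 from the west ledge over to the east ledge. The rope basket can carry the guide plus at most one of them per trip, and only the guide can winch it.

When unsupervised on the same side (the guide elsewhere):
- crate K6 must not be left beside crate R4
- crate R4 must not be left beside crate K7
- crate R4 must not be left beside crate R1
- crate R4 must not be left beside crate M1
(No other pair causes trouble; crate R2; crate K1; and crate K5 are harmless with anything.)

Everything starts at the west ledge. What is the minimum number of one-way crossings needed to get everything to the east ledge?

Following every safe sequence of crossings from the start, the most of the 8 that can be at the east ledge as the rope basket arrives there on crossings 1, 3, 5, 7, 9 is 1, 2, 3, 4, 5 respectively; the best ever achieved is 5 of 8.
From crossing 11 on, no configuration arises that was not already reachable earlier: only 88 distinct safe configurations (who is on which side, and where the rope basket is) can ever be reached, none of them has everyone across, and every continuation just revisits them. So no valid plan exists.

impossible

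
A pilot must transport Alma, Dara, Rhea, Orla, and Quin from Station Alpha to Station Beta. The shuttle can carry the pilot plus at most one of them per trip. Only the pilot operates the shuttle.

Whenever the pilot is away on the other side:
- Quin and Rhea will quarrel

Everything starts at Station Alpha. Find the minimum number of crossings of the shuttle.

9

Counting alone: the pilot can take at most 1 across per trip to Station Beta, so moving all 5 needs at least 5 loaded trips out, with a return between consecutive ones — at least 9 crossings.
The plan below uses exactly 9 crossings, so it is optimal:
1. Pilot goes to Station Beta with Rhea.
2. Pilot goes back to Station Alpha alone.
3. Pilot goes to Station Beta with Alma.
4. Pilot goes back to Station Alpha alone.
5. Pilot goes to Station Beta with Dara.
6. Pilot goes back to Station Alpha alone.
7. Pilot goes to Station Beta with Orla.
8. Pilot goes back to Station Alpha alone.
9. Pilot goes to Station Beta with Quin.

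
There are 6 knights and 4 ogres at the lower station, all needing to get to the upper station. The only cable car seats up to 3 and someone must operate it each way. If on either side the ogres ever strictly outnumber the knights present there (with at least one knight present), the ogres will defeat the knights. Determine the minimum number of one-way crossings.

Counting alone: each trip to the upper station takes at most 3 across and each return brings at least 1 back, so after t trips out (and t−1 returns) at most 3t − (t−1) of the 10 are across; that first reaches 10 at t = 5, so at least 9 crossings are needed.
The plan below uses exactly 9 crossings, so it is optimal:
1. 2 ogres → the upper station.  (the lower station: 6K 2O; the upper station: 0K 2O)
2. 1 ogre ← the lower station.  (the lower station: 6K 3O; the upper station: 0K 1O)
3. 3 ogres → the upper station.  (the lower station: 6K 0O; the upper station: 0K 4O)
4. 1 ogre ← the lower station.  (the lower station: 6K 1O; the upper station: 0K 3O)
5. 3 knights → the upper station.  (the lower station: 3K 1O; the upper station: 3K 3O)
6. 1 ogre ← the lower station.  (the lower station: 3K 2O; the upper station: 3K 2O)
7. 1 knight and 2 ogres → the upper station.  (the lower station: 2K 0O; the upper station: 4K 4O)
8. 1 ogre ← the lower station.  (the lower station: 2K 1O; the upper station: 4K 3O)
9. 2 knights and 1 ogre → the upper station.  (the lower station: 0K 0O; the upper station: 6K 4O)

9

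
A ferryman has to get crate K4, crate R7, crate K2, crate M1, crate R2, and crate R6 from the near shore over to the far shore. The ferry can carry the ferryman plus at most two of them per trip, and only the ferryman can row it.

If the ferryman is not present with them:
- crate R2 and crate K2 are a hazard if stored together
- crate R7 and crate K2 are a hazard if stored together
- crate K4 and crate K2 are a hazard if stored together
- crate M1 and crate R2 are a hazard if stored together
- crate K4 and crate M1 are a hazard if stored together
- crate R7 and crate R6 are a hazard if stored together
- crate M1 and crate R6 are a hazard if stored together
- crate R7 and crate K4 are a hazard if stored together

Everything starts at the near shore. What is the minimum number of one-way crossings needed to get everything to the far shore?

Whatever the first load, the items left behind include a forbidden pair without the ferryman. No opening move is safe, so no plan exists.

impossible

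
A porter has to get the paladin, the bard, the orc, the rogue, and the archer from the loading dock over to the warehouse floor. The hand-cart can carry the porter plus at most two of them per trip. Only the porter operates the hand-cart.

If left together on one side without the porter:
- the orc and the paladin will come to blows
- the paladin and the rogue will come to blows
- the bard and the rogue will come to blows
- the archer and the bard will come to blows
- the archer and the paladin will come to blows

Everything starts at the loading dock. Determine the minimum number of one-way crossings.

Counting alone: the porter can take at most 2 across per trip to the warehouse floor, so moving all 5 needs at least 3 loaded trips out, with a return between consecutive ones — at least 5 crossings.
The safety rule pushes this higher. Following every safe sequence of crossings, the most of the 5 that can be at the warehouse floor as the hand-cart arrives there on crossing 5 is 4 — never all 5.
So no plan with fewer than 7 crossings exists, and this one achieves 7:
1. Porter goes to the warehouse floor with the bard and the paladin.
2. Porter goes back to the loading dock alone.
3. Porter goes to the warehouse floor with the orc.
4. Porter goes back to the loading dock with the paladin.
5. Porter goes to the warehouse floor with the archer and the rogue.
6. Porter goes back to the loading dock with the bard.
7. Porter goes to the warehouse floor with the bard and the paladin.

7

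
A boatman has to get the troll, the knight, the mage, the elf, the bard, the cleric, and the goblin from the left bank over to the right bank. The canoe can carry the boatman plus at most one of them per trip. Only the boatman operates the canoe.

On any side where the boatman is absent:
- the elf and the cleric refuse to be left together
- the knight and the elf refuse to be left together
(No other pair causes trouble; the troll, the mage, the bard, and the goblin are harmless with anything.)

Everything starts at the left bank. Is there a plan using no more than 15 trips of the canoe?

Yes — this plan uses 15 crossings (≤ 15):
1. Boatman goes to the right bank with the elf.  [the left bank: the bard, the cleric, the goblin, the knight, the mage, the troll | the right bank: the elf]
2. Boatman goes back to the left bank alone.  [the left bank: the bard, the cleric, the goblin, the knight, the mage, the troll | the right bank: the elf]
3. Boatman goes to the right bank with the troll.  [the left bank: the bard, the cleric, the goblin, the knight, the mage | the right bank: the elf, the troll]
4. Boatman goes back to the left bank alone.  [the left bank: the bard, the cleric, the goblin, the knight, the mage | the right bank: the elf, the troll]
5. Boatman goes to the right bank with the knight.  [the left bank: the bard, the cleric, the goblin, the mage | the right bank: the elf, the knight, the troll]
6. Boatman goes back to the left bank with the elf.  [the left bank: the bard, the cleric, the elf, the goblin, the mage | the right bank: the knight, the troll]
7. Boatman goes to the right bank with the cleric.  [the left bank: the bard, the elf, the goblin, the mage | the right bank: the cleric, the knight, the troll]
8. Boatman goes back to the left bank alone.  [the left bank: the bard, the elf, the goblin, the mage | the right bank: the cleric, the knight, the troll]
9. Boatman goes to the right bank with the mage.  [the left bank: the bard, the elf, the goblin | the right bank: the cleric, the knight, the mage, the troll]
10. Boatman goes back to the left bank alone.  [the left bank: the bard, the elf, the goblin | the right bank: the cleric, the knight, the mage, the troll]
11. Boatman goes to the right bank with the bard.  [the left bank: the elf, the goblin | the right bank: the bard, the cleric, the knight, the mage, the troll]
12. Boatman goes back to the left bank alone.  [the left bank: the elf, the goblin | the right bank: the bard, the cleric, the knight, the mage, the troll]
13. Boatman goes to the right bank with the goblin.  [the left bank: the elf | the right bank: the bard, the cleric, the goblin, the knight, the mage, the troll]
14. Boatman goes back to the left bank alone.  [the left bank: the elf | the right bank: the bard, the cleric, the goblin, the knight, the mage, the troll]
15. Boatman goes to the right bank with the elf.  [the left bank: — | the right bank: the bard, the cleric, the elf, the goblin, the knight, the mage, the troll]

Yes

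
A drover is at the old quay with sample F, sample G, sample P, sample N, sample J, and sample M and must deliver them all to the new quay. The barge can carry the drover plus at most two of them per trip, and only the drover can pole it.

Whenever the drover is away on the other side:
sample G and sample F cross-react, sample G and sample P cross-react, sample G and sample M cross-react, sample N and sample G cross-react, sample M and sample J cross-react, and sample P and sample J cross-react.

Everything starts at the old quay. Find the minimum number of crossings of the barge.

7

Counting alone: the drover can take at most 2 across per trip to the new quay, so moving all 6 needs at least 3 loaded trips out, with a return between consecutive ones — at least 5 crossings.
The safety rule pushes this higher. Following every safe sequence of crossings, the most of the 6 that can be at the new quay as the barge arrives there on crossing 5 is 5 — never all 6.
So no plan with fewer than 7 crossings exists, and this one achieves 7:
1. Drover goes to the new quay with sample G and sample J.  [the old quay: sample F, sample M, sample N, sample P | the new quay: sample G, sample J]
2. Drover goes back to the old quay alone.  [the old quay: sample F, sample M, sample N, sample P | the new quay: sample G, sample J]
3. Drover goes to the new quay with sample F and sample P.  [the old quay: sample M, sample N | the new quay: sample F, sample G, sample J, sample P]
4. Drover goes back to the old quay with sample G and sample J.  [the old quay: sample G, sample J, sample M, sample N | the new quay: sample F, sample P]
5. Drover goes to the new quay with sample M and sample N.  [the old quay: sample G, sample J | the new quay: sample F, sample M, sample N, sample P]
6. Drover goes back to the old quay alone.  [the old quay: sample G, sample J | the new quay: sample F, sample M, sample N, sample P]
7. Drover goes to the new quay with sample G and sample J.  [the old quay: — | the new quay: sample F, sample G, sample J, sample M, sample N, sample P]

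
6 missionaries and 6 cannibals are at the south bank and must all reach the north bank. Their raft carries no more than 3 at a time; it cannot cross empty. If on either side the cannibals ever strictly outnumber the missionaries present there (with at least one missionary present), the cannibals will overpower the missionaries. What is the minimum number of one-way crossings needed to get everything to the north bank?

Following every safe sequence of crossings from the start, the most of the 12 that can be at the north bank as the raft arrives there on crossings 1, 3, 5 is 3, 5, 6 respectively; the best ever achieved is 6 of 12.
From crossing 7 on, no configuration arises that was not already reachable earlier: only 17 distinct safe configurations (who is on which side, and where the raft is) can ever be reached, none of them has everyone across, and every continuation just revisits them. They are: 0 missionaries + 0 cannibals across (raft back at the start); 0 missionaries + 1 cannibal across (raft there); 0 missionaries + 1 cannibal across (raft back at the start); 0 missionaries + 2 cannibals across (raft there); 0 missionaries + 2 cannibals across (raft back at the start); 0 missionaries + 3 cannibals across (raft there); 0 missionaries + 3 cannibals across (raft back at the start); 0 missionaries + 4 cannibals across (raft there); 0 missionaries + 4 cannibals across (raft back at the start); 0 missionaries + 5 cannibals across (raft there); 0 missionaries + 5 cannibals across (raft back at the start); 0 missionaries + 6 cannibals across (raft there); 1 missionary + 1 cannibal across (raft there); 1 missionary + 1 cannibal across (raft back at the start); 2 missionaries + 2 cannibals across (raft there); 2 missionaries + 2 cannibals across (raft back at the start); 3 missionaries + 3 cannibals across (raft there). So no valid plan exists.

impossible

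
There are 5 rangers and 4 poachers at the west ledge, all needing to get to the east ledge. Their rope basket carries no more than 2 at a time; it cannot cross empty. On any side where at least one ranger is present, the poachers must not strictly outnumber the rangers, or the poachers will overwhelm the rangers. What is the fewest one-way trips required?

Counting alone: each trip to the east ledge takes at most 2 across and each return brings at least 1 back, so after t trips out (and t−1 returns) at most 2t − (t−1) of the 9 are across; that first reaches 9 at t = 8, so at least 15 crossings are needed.
The plan below uses exactly 15 crossings, so it is optimal:
1. 2 poachers → the east ledge.  (the west ledge: 5R 2P; the east ledge: 0R 2P)
2. 1 poacher ← the west ledge.  (the west ledge: 5R 3P; the east ledge: 0R 1P)
3. 2 poachers → the east ledge.  (the west ledge: 5R 1P; the east ledge: 0R 3P)
4. 1 poacher ← the west ledge.  (the west ledge: 5R 2P; the east ledge: 0R 2P)
5. 2 rangers → the east ledge.  (the west ledge: 3R 2P; the east ledge: 2R 2P)
6. 1 poacher ← the west ledge.  (the west ledge: 3R 3P; the east ledge: 2R 1P)
7. 1 ranger and 1 poacher → the east ledge.  (the west ledge: 2R 2P; the east ledge: 3R 2P)
8. 1 ranger ← the west ledge.  (the west ledge: 3R 2P; the east ledge: 2R 2P)
9. 1 ranger and 1 poacher → the east ledge.  (the west ledge: 2R 1P; the east ledge: 3R 3P)
10. 1 poacher ← the west ledge.  (the west ledge: 2R 2P; the east ledge: 3R 2P)
11. 1 ranger and 1 poacher → the east ledge.  (the west ledge: 1R 1P; the east ledge: 4R 3P)
12. 1 ranger ← the west ledge.  (the west ledge: 2R 1P; the east ledge: 3R 3P)
13. 1 ranger and 1 poacher → the east ledge.  (the west ledge: 1R 0P; the east ledge: 4R 4P)
14. 1 poacher ← the west ledge.  (the west ledge: 1R 1P; the east ledge: 4R 3P)
15. 1 ranger and 1 poacher → the east ledge.  (the west ledge: 0R 0P; the east ledge: 5R 4P)

15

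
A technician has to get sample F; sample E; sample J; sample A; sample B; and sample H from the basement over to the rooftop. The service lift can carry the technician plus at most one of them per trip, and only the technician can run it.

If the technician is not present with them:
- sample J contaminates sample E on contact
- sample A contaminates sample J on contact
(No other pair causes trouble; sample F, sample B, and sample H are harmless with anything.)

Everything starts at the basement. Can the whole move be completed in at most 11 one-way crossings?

Counting alone: the technician can take at most 1 across per trip to the rooftop, so moving all 6 needs at least 6 loaded trips out, with a return between consecutive ones — at least 11 crossings.
The safety rule pushes this higher. Following every safe sequence of crossings, the most of the 6 that can be at the rooftop as the service lift arrives there on crossing 11 is 5 — never all 6.
So the move cannot be finished within 11 crossings. (The shortest complete plan takes 13:)
1. Technician goes to the rooftop with sample J.
2. Technician goes back to the basement alone.
3. Technician goes to the rooftop with sample F.
4. Technician goes back to the basement alone.
5. Technician goes to the rooftop with sample E.
6. Technician goes back to the basement with sample J.
7. Technician goes to the rooftop with sample A.
8. Technician goes back to the basement alone.
9. Technician goes to the rooftop with sample B.
10. Technician goes back to the basement alone.
11. Technician goes to the rooftop with sample H.
12. Technician goes back to the basement alone.
13. Technician goes to the rooftop with sample J.

No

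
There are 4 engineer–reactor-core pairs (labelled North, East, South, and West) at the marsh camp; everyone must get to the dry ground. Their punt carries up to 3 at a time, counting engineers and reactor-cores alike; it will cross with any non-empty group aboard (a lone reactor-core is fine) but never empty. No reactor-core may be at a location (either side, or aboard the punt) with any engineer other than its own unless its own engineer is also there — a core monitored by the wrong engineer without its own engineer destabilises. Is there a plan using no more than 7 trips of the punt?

Counting alone: each trip to the dry ground takes at most 3 across and each return brings at least 1 back, so after t trips out (and t−1 returns) at most 3t − (t−1) of the 8 are across; that first reaches 8 at t = 4, so at least 7 crossings are needed.
The safety rule pushes this higher. Following every safe sequence of crossings, the most of the 8 that can be at the dry ground as the punt arrives there on crossing 7 is 7 — never all 8.
So the move cannot be finished within 7 crossings. (The shortest complete plan takes 9:)
1. engineer North and reactor-core North cross → the dry ground.
2. engineer North crosses ← the marsh camp.
3. engineer East, engineer North, and reactor-core East cross → the dry ground.
4. engineer North and reactor-core North cross ← the marsh camp.
5. engineer North, engineer South, and engineer West cross → the dry ground.
6. reactor-core East crosses ← the marsh camp.
7. reactor-core East and reactor-core North cross → the dry ground.
8. reactor-core North crosses ← the marsh camp.
9. reactor-core North, reactor-core South, and reactor-core West cross → the dry ground.

No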